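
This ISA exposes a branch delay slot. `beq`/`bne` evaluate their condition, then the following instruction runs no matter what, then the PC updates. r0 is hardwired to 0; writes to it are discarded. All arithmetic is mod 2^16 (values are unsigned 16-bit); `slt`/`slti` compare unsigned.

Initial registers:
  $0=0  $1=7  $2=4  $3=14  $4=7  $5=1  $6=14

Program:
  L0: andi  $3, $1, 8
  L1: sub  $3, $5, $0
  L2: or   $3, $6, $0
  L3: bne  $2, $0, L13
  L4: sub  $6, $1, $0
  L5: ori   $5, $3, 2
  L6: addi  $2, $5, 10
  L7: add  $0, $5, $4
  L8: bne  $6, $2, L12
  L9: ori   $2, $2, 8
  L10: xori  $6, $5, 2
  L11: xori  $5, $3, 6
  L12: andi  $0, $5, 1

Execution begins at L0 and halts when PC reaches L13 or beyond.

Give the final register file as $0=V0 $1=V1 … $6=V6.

$0=0 $1=7 $2=4 $3=14 $4=7 $5=1 $6=7

#0 andi  $3, $1, 8 ; 0/7/4/0/7/1/14
#1 sub  $3, $5, $0 ; 0/7/4/1/7/1/14
#2 or   $3, $6, $0 ; 0/7/4/14/7/1/14
#3 bne  $2, $0, L13 ; 0/7/4/14/7/1/14 ; →target
#4 sub  $6, $1, $0 ; 0/7/4/14/7/1/7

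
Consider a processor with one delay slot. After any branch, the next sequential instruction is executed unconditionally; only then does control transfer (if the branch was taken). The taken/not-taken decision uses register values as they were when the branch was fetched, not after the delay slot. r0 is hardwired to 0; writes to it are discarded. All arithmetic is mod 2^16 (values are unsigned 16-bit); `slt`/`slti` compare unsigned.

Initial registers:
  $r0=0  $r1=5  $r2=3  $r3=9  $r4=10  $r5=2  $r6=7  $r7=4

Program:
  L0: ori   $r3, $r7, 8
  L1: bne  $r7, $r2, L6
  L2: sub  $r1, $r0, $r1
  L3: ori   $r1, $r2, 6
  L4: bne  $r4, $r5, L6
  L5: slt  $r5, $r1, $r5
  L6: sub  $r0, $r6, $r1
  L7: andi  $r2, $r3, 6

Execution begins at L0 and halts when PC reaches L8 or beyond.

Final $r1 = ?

  step pc=0: ori   $r3, $r7, 8  regs=(0,5,3,12,10,2,7,4)
  step pc=1: bne  $r7, $r2, L6  cond=T  regs=(0,5,3,12,10,2,7,4)
  step pc=2: sub  $r1, $r0, $r1  regs=(0,65531,3,12,10,2,7,4)
  step pc=6: sub  $r0, $r6, $r1  regs=(0,65531,3,12,10,2,7,4)
  step pc=7: andi  $r2, $r3, 6  regs=(0,65531,4,12,10,2,7,4)

65531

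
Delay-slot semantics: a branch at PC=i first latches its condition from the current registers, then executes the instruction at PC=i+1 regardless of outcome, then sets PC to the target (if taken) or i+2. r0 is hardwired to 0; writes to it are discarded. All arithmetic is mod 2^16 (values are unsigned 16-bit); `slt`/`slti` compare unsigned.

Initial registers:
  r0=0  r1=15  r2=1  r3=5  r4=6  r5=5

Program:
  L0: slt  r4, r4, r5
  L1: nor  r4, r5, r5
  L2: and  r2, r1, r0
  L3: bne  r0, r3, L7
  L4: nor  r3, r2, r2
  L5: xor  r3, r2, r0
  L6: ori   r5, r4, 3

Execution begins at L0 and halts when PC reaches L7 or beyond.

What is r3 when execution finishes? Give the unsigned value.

65535

#0 slt  r4, r4, r5 ; 0/15/1/5/0/5
#1 nor  r4, r5, r5 ; 0/15/1/5/65530/5
#2 and  r2, r1, r0 ; 0/15/0/5/65530/5
#3 bne  r0, r3, L7 ; 0/15/0/5/65530/5 ; →target
#4 nor  r3, r2, r2 ; 0/15/0/65535/65530/5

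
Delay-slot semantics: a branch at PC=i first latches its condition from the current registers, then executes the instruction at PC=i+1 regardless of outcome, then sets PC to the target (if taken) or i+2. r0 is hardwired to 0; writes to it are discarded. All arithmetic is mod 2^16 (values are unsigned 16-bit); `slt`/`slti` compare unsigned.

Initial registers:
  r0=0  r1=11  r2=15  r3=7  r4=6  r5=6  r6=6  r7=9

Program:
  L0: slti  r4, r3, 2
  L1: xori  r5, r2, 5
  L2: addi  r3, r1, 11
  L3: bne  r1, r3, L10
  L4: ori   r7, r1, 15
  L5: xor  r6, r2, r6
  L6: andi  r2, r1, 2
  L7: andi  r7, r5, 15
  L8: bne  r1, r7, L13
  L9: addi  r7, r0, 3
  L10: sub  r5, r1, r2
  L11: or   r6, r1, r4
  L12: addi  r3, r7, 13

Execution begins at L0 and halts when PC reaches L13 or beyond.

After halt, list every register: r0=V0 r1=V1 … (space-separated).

r0=0 r1=11 r2=15 r3=28 r4=0 r5=65532 r6=11 r7=15

#0 slti  r4, r3, 2 ; 0/11/15/7/0/6/6/9
#1 xori  r5, r2, 5 ; 0/11/15/7/0/10/6/9
#2 addi  r3, r1, 11 ; 0/11/15/22/0/10/6/9
#3 bne  r1, r3, L10 ; 0/11/15/22/0/10/6/9 ; →target
#4 ori   r7, r1, 15 ; 0/11/15/22/0/10/6/15
#10 sub  r5, r1, r2 ; 0/11/15/22/0/65532/6/15
#11 or   r6, r1, r4 ; 0/11/15/22/0/65532/11/15
#12 addi  r3, r7, 13 ; 0/11/15/28/0/65532/11/15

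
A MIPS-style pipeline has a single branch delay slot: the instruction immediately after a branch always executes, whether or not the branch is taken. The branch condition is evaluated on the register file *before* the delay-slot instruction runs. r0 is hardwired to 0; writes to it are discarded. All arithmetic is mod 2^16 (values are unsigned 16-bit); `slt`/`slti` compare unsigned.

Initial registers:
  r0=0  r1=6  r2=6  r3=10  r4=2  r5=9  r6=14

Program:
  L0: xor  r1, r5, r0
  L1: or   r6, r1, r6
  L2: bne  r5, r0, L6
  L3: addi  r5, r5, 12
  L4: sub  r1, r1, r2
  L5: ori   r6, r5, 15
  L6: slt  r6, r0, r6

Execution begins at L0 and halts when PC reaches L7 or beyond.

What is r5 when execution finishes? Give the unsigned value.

PC=0  xor  r1, r5, r0        | r0=0 r1=9 r2=6 r3=10 r4=2 r5=9 r6=14
PC=1  or   r6, r1, r6        | r0=0 r1=9 r2=6 r3=10 r4=2 r5=9 r6=15
PC=2  bne  r5, r0, L6        | r0=0 r1=9 r2=6 r3=10 r4=2 r5=9 r6=15  [TAKEN]
PC=3  addi  r5, r5, 12       | r0=0 r1=9 r2=6 r3=10 r4=2 r5=21 r6=15
PC=6  slt  r6, r0, r6        | r0=0 r1=9 r2=6 r3=10 r4=2 r5=21 r6=1

21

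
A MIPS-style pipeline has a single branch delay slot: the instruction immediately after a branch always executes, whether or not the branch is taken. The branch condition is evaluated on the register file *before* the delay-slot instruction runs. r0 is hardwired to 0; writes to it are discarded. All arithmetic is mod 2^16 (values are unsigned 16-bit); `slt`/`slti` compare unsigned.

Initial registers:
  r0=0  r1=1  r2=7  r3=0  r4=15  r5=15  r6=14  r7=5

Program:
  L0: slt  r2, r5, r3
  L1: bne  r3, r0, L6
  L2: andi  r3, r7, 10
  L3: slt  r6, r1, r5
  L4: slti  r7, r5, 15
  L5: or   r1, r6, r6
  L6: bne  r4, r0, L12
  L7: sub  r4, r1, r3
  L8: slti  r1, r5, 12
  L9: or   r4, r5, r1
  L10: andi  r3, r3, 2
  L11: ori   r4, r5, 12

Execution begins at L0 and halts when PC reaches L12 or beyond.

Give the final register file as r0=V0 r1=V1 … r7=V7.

r0=0 r1=1 r2=0 r3=0 r4=1 r5=15 r6=1 r7=0

#0 slt  r2, r5, r3 ; 0/1/0/0/15/15/14/5
#1 bne  r3, r0, L6 ; 0/1/0/0/15/15/14/5 ; →fallthru
#2 andi  r3, r7, 10 ; 0/1/0/0/15/15/14/5
#3 slt  r6, r1, r5 ; 0/1/0/0/15/15/1/5
#4 slti  r7, r5, 15 ; 0/1/0/0/15/15/1/0
#5 or   r1, r6, r6 ; 0/1/0/0/15/15/1/0
#6 bne  r4, r0, L12 ; 0/1/0/0/15/15/1/0 ; →target
#7 sub  r4, r1, r3 ; 0/1/0/0/1/15/1/0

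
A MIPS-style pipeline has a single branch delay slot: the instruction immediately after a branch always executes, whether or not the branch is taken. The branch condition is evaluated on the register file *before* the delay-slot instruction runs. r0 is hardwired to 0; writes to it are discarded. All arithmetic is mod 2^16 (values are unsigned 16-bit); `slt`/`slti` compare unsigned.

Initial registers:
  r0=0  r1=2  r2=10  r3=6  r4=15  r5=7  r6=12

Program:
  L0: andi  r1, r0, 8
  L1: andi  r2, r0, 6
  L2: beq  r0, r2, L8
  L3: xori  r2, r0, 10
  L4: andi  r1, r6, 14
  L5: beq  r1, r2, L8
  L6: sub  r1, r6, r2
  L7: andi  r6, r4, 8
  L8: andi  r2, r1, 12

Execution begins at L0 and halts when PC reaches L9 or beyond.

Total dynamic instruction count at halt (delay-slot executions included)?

5

#0 andi  r1, r0, 8 ; 0/0/10/6/15/7/12
#1 andi  r2, r0, 6 ; 0/0/0/6/15/7/12
#2 beq  r0, r2, L8 ; 0/0/0/6/15/7/12 ; →target
#3 xori  r2, r0, 10 ; 0/0/10/6/15/7/12
#8 andi  r2, r1, 12 ; 0/0/0/6/15/7/12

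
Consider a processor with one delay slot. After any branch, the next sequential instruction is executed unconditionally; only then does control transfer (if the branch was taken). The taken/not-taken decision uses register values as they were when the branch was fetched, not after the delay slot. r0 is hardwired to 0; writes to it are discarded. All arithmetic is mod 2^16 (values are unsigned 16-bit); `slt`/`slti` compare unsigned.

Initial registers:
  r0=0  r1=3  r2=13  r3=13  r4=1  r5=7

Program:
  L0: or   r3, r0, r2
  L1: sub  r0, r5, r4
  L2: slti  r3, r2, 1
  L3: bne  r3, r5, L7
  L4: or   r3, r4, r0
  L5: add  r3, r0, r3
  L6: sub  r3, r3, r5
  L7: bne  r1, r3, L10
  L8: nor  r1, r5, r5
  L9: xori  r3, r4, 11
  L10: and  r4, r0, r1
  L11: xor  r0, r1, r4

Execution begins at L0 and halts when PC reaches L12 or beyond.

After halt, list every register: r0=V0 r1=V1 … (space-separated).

r0=0 r1=65528 r2=13 r3=1 r4=0 r5=7

  step pc=0: or   r3, r0, r2  regs=(0,3,13,13,1,7)
  step pc=1: sub  r0, r5, r4  regs=(0,3,13,13,1,7)
  step pc=2: slti  r3, r2, 1  regs=(0,3,13,0,1,7)
  step pc=3: bne  r3, r5, L7  cond=T  regs=(0,3,13,0,1,7)
  step pc=4: or   r3, r4, r0  regs=(0,3,13,1,1,7)
  step pc=7: bne  r1, r3, L10  cond=T  regs=(0,3,13,1,1,7)
  step pc=8: nor  r1, r5, r5  regs=(0,65528,13,1,1,7)
  step pc=10: and  r4, r0, r1  regs=(0,65528,13,1,0,7)
  step pc=11: xor  r0, r1, r4  regs=(0,65528,13,1,0,7)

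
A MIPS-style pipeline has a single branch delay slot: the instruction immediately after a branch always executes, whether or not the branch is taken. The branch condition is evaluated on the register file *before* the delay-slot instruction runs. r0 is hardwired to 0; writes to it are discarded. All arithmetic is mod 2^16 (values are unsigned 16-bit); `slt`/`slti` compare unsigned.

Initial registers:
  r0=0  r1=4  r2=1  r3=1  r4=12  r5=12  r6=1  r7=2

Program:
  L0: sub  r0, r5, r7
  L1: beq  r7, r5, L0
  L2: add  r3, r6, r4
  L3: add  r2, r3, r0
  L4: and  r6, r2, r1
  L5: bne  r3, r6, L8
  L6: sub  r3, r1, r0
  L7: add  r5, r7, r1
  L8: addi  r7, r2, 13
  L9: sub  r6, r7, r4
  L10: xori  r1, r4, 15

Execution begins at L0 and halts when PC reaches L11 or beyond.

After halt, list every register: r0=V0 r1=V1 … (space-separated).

  step pc=0: sub  r0, r5, r7  regs=(0,4,1,1,12,12,1,2)
  step pc=1: beq  r7, r5, L0  cond=F  regs=(0,4,1,1,12,12,1,2)
  step pc=2: add  r3, r6, r4  regs=(0,4,1,13,12,12,1,2)
  step pc=3: add  r2, r3, r0  regs=(0,4,13,13,12,12,1,2)
  step pc=4: and  r6, r2, r1  regs=(0,4,13,13,12,12,4,2)
  step pc=5: bne  r3, r6, L8  cond=T  regs=(0,4,13,13,12,12,4,2)
  step pc=6: sub  r3, r1, r0  regs=(0,4,13,4,12,12,4,2)
  step pc=8: addi  r7, r2, 13  regs=(0,4,13,4,12,12,4,26)
  step pc=9: sub  r6, r7, r4  regs=(0,4,13,4,12,12,14,26)
  step pc=10: xori  r1, r4, 15  regs=(0,3,13,4,12,12,14,26)

r0=0 r1=3 r2=13 r3=4 r4=12 r5=12 r6=14 r7=26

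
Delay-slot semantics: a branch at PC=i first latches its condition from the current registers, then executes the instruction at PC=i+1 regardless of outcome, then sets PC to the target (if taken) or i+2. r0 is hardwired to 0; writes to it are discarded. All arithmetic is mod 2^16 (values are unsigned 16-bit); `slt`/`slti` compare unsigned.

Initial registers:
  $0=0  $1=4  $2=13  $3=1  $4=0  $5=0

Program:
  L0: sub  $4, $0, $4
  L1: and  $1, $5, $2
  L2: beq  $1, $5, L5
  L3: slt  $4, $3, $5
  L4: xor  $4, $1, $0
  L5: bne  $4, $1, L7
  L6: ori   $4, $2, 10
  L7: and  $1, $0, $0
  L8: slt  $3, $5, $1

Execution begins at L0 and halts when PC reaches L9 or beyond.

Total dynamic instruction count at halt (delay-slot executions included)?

#0 sub  $4, $0, $4 ; 0/4/13/1/0/0
#1 and  $1, $5, $2 ; 0/0/13/1/0/0
#2 beq  $1, $5, L5 ; 0/0/13/1/0/0 ; →target
#3 slt  $4, $3, $5 ; 0/0/13/1/0/0
#5 bne  $4, $1, L7 ; 0/0/13/1/0/0 ; →fallthru
#6 ori   $4, $2, 10 ; 0/0/13/1/15/0
#7 and  $1, $0, $0 ; 0/0/13/1/15/0
#8 slt  $3, $5, $1 ; 0/0/13/0/15/0

8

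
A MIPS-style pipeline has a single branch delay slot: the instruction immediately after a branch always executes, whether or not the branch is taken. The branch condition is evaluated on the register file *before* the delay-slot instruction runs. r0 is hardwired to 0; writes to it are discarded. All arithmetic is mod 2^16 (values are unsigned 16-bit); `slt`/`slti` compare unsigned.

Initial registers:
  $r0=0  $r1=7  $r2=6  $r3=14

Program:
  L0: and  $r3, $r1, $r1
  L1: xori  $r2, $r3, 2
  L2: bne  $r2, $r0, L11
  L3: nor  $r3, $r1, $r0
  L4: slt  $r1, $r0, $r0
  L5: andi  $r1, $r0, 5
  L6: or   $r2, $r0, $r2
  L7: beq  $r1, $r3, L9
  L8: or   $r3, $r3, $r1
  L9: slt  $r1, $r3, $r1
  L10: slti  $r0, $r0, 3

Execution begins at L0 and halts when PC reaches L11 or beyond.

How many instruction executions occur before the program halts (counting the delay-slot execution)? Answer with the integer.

  step pc=0: and  $r3, $r1, $r1  regs=(0,7,6,7)
  step pc=1: xori  $r2, $r3, 2  regs=(0,7,5,7)
  step pc=2: bne  $r2, $r0, L11  cond=T  regs=(0,7,5,7)
  step pc=3: nor  $r3, $r1, $r0  regs=(0,7,5,65528)

4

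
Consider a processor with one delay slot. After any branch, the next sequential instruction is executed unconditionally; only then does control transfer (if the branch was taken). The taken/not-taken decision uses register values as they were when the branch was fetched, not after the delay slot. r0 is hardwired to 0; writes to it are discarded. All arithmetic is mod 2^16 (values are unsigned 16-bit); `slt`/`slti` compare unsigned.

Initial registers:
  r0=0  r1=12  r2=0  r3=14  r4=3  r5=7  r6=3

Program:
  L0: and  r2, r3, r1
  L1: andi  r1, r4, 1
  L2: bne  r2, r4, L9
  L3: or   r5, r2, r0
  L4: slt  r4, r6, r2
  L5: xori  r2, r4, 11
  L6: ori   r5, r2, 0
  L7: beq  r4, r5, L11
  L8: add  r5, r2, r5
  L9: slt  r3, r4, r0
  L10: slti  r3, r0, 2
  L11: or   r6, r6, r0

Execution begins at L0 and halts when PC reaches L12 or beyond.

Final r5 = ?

12

[0] and  r2, r3, r1  →  {r0:0, r1:12, r2:12, r3:14, r4:3, r5:7, r6:3}
[1] andi  r1, r4, 1  →  {r0:0, r1:1, r2:12, r3:14, r4:3, r5:7, r6:3}
[2] bne  r2, r4, L9  →  {r0:0, r1:1, r2:12, r3:14, r4:3, r5:7, r6:3}  ⟨branch taken⟩
[3] or   r5, r2, r0  →  {r0:0, r1:1, r2:12, r3:14, r4:3, r5:12, r6:3}
[9] slt  r3, r4, r0  →  {r0:0, r1:1, r2:12, r3:0, r4:3, r5:12, r6:3}
[10] slti  r3, r0, 2  →  {r0:0, r1:1, r2:12, r3:1, r4:3, r5:12, r6:3}
[11] or   r6, r6, r0  →  {r0:0, r1:1, r2:12, r3:1, r4:3, r5:12, r6:3}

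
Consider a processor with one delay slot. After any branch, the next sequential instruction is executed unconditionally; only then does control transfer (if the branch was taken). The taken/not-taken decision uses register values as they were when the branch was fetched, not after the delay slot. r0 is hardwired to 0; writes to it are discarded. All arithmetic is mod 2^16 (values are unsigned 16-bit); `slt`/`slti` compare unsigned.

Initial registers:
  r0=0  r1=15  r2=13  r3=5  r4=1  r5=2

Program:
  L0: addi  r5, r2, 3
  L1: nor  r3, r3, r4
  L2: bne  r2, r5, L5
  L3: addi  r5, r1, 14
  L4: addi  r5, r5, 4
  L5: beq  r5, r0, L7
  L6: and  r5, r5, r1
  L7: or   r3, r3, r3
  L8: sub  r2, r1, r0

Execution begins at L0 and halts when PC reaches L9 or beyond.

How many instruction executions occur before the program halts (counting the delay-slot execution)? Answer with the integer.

8

  step pc=0: addi  r5, r2, 3  regs=(0,15,13,5,1,16)
  step pc=1: nor  r3, r3, r4  regs=(0,15,13,65530,1,16)
  step pc=2: bne  r2, r5, L5  cond=T  regs=(0,15,13,65530,1,16)
  step pc=3: addi  r5, r1, 14  regs=(0,15,13,65530,1,29)
  step pc=5: beq  r5, r0, L7  cond=F  regs=(0,15,13,65530,1,29)
  step pc=6: and  r5, r5, r1  regs=(0,15,13,65530,1,13)
  step pc=7: or   r3, r3, r3  regs=(0,15,13,65530,1,13)
  step pc=8: sub  r2, r1, r0  regs=(0,15,15,65530,1,13)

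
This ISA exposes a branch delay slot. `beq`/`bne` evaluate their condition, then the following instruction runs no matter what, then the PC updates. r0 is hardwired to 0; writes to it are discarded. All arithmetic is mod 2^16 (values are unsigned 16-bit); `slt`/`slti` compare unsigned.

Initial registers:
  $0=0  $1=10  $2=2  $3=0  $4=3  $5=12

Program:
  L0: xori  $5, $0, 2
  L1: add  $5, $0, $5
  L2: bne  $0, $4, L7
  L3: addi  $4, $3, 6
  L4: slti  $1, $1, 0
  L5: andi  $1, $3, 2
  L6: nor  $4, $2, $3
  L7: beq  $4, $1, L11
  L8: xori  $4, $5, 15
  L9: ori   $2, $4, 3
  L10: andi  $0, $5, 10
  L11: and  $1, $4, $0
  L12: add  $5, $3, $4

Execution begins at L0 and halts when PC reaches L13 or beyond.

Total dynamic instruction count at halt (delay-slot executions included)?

10

PC=0  xori  $5, $0, 2        | $0=0 $1=10 $2=2 $3=0 $4=3 $5=2
PC=1  add  $5, $0, $5        | $0=0 $1=10 $2=2 $3=0 $4=3 $5=2
PC=2  bne  $0, $4, L7        | $0=0 $1=10 $2=2 $3=0 $4=3 $5=2  [TAKEN]
PC=3  addi  $4, $3, 6        | $0=0 $1=10 $2=2 $3=0 $4=6 $5=2
PC=7  beq  $4, $1, L11       | $0=0 $1=10 $2=2 $3=0 $4=6 $5=2  [not taken]
PC=8  xori  $4, $5, 15       | $0=0 $1=10 $2=2 $3=0 $4=13 $5=2
PC=9  ori   $2, $4, 3        | $0=0 $1=10 $2=15 $3=0 $4=13 $5=2
PC=10 andi  $0, $5, 10       | $0=0 $1=10 $2=15 $3=0 $4=13 $5=2
PC=11 and  $1, $4, $0        | $0=0 $1=0 $2=15 $3=0 $4=13 $5=2
PC=12 add  $5, $3, $4        | $0=0 $1=0 $2=15 $3=0 $4=13 $5=13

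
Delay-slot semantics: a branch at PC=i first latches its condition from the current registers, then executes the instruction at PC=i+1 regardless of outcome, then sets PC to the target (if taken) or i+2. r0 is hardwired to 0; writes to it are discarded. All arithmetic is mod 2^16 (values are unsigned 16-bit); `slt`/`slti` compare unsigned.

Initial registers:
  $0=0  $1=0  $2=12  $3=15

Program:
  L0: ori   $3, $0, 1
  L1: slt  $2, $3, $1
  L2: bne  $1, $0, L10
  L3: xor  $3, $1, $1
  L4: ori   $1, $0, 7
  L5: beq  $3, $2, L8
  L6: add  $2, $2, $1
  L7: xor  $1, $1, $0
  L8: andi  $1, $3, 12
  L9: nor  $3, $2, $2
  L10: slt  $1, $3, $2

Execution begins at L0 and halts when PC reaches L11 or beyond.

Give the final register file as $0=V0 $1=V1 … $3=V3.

  step pc=0: ori   $3, $0, 1  regs=(0,0,12,1)
  step pc=1: slt  $2, $3, $1  regs=(0,0,0,1)
  step pc=2: bne  $1, $0, L10  cond=F  regs=(0,0,0,1)
  step pc=3: xor  $3, $1, $1  regs=(0,0,0,0)
  step pc=4: ori   $1, $0, 7  regs=(0,7,0,0)
  step pc=5: beq  $3, $2, L8  cond=T  regs=(0,7,0,0)
  step pc=6: add  $2, $2, $1  regs=(0,7,7,0)
  step pc=8: andi  $1, $3, 12  regs=(0,0,7,0)
  step pc=9: nor  $3, $2, $2  regs=(0,0,7,65528)
  step pc=10: slt  $1, $3, $2  regs=(0,0,7,65528)

$0=0 $1=0 $2=7 $3=65528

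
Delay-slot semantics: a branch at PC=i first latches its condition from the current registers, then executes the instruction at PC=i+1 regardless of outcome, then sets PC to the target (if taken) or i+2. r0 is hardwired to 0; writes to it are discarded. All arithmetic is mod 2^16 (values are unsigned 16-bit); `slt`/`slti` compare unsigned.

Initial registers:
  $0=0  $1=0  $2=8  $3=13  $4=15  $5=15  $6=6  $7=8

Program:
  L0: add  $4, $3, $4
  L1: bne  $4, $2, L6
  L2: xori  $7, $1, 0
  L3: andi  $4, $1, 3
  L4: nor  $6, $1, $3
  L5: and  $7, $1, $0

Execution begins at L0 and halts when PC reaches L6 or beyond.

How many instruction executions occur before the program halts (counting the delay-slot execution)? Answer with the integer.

[0] add  $4, $3, $4  →  {$0:0, $1:0, $2:8, $3:13, $4:28, $5:15, $6:6, $7:8}
[1] bne  $4, $2, L6  →  {$0:0, $1:0, $2:8, $3:13, $4:28, $5:15, $6:6, $7:8}  ⟨branch taken⟩
[2] xori  $7, $1, 0  →  {$0:0, $1:0, $2:8, $3:13, $4:28, $5:15, $6:6, $7:0}

3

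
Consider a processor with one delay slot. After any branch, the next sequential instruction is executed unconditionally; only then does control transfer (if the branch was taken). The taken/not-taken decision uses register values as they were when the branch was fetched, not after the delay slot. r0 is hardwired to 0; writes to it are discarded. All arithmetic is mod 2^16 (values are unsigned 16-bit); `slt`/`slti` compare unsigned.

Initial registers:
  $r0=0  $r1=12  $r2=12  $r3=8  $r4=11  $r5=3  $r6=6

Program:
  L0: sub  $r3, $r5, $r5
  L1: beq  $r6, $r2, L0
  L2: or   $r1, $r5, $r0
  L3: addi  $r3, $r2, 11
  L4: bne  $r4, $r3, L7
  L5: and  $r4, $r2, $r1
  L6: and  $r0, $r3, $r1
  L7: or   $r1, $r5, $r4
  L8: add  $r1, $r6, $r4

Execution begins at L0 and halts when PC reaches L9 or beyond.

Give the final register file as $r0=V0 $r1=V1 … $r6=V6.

[0] sub  $r3, $r5, $r5  →  {$r0:0, $r1:12, $r2:12, $r3:0, $r4:11, $r5:3, $r6:6}
[1] beq  $r6, $r2, L0  →  {$r0:0, $r1:12, $r2:12, $r3:0, $r4:11, $r5:3, $r6:6}  ⟨branch fallthrough⟩
[2] or   $r1, $r5, $r0  →  {$r0:0, $r1:3, $r2:12, $r3:0, $r4:11, $r5:3, $r6:6}
[3] addi  $r3, $r2, 11  →  {$r0:0, $r1:3, $r2:12, $r3:23, $r4:11, $r5:3, $r6:6}
[4] bne  $r4, $r3, L7  →  {$r0:0, $r1:3, $r2:12, $r3:23, $r4:11, $r5:3, $r6:6}  ⟨branch taken⟩
[5] and  $r4, $r2, $r1  →  {$r0:0, $r1:3, $r2:12, $r3:23, $r4:0, $r5:3, $r6:6}
[7] or   $r1, $r5, $r4  →  {$r0:0, $r1:3, $r2:12, $r3:23, $r4:0, $r5:3, $r6:6}
[8] add  $r1, $r6, $r4  →  {$r0:0, $r1:6, $r2:12, $r3:23, $r4:0, $r5:3, $r6:6}

$r0=0 $r1=6 $r2=12 $r3=23 $r4=0 $r5=3 $r6=6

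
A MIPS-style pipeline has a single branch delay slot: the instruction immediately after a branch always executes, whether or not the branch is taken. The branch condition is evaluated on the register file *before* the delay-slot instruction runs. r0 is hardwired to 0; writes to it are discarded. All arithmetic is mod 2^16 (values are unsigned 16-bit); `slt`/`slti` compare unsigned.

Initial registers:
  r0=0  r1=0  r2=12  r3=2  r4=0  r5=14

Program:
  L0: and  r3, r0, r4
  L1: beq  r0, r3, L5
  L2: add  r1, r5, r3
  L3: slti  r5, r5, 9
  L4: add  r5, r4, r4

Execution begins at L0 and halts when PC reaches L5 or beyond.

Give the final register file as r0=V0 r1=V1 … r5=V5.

PC=0  and  r3, r0, r4        | r0=0 r1=0 r2=12 r3=0 r4=0 r5=14
PC=1  beq  r0, r3, L5        | r0=0 r1=0 r2=12 r3=0 r4=0 r5=14  [TAKEN]
PC=2  add  r1, r5, r3        | r0=0 r1=14 r2=12 r3=0 r4=0 r5=14

r0=0 r1=14 r2=12 r3=0 r4=0 r5=14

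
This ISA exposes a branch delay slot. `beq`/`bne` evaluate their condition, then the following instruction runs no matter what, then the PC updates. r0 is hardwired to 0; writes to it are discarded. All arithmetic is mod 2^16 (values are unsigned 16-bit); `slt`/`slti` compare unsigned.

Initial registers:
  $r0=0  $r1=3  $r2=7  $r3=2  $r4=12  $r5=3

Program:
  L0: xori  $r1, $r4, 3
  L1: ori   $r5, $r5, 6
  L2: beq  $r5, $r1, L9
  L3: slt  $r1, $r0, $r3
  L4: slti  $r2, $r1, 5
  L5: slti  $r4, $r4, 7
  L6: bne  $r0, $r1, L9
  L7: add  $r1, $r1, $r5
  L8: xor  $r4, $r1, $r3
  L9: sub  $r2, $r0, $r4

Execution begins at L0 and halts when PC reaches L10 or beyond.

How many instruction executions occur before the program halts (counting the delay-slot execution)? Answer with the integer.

#0 xori  $r1, $r4, 3 ; 0/15/7/2/12/3
#1 ori   $r5, $r5, 6 ; 0/15/7/2/12/7
#2 beq  $r5, $r1, L9 ; 0/15/7/2/12/7 ; →fallthru
#3 slt  $r1, $r0, $r3 ; 0/1/7/2/12/7
#4 slti  $r2, $r1, 5 ; 0/1/1/2/12/7
#5 slti  $r4, $r4, 7 ; 0/1/1/2/0/7
#6 bne  $r0, $r1, L9 ; 0/1/1/2/0/7 ; →target
#7 add  $r1, $r1, $r5 ; 0/8/1/2/0/7
#9 sub  $r2, $r0, $r4 ; 0/8/0/2/0/7

9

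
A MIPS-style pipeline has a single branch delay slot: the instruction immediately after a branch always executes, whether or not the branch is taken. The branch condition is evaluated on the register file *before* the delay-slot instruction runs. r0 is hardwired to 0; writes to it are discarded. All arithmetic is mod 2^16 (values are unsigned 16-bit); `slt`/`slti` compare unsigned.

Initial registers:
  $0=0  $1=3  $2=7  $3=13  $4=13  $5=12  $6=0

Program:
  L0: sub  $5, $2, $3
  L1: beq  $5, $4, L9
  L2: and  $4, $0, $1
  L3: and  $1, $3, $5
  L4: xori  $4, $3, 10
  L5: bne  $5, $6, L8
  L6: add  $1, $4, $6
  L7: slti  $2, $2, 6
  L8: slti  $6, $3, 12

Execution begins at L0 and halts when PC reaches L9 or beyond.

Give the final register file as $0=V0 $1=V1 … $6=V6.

$0=0 $1=7 $2=7 $3=13 $4=7 $5=65530 $6=0

[0] sub  $5, $2, $3  →  {$0:0, $1:3, $2:7, $3:13, $4:13, $5:65530, $6:0}
[1] beq  $5, $4, L9  →  {$0:0, $1:3, $2:7, $3:13, $4:13, $5:65530, $6:0}  ⟨branch fallthrough⟩
[2] and  $4, $0, $1  →  {$0:0, $1:3, $2:7, $3:13, $4:0, $5:65530, $6:0}
[3] and  $1, $3, $5  →  {$0:0, $1:8, $2:7, $3:13, $4:0, $5:65530, $6:0}
[4] xori  $4, $3, 10  →  {$0:0, $1:8, $2:7, $3:13, $4:7, $5:65530, $6:0}
[5] bne  $5, $6, L8  →  {$0:0, $1:8, $2:7, $3:13, $4:7, $5:65530, $6:0}  ⟨branch taken⟩
[6] add  $1, $4, $6  →  {$0:0, $1:7, $2:7, $3:13, $4:7, $5:65530, $6:0}
[8] slti  $6, $3, 12  →  {$0:0, $1:7, $2:7, $3:13, $4:7, $5:65530, $6:0}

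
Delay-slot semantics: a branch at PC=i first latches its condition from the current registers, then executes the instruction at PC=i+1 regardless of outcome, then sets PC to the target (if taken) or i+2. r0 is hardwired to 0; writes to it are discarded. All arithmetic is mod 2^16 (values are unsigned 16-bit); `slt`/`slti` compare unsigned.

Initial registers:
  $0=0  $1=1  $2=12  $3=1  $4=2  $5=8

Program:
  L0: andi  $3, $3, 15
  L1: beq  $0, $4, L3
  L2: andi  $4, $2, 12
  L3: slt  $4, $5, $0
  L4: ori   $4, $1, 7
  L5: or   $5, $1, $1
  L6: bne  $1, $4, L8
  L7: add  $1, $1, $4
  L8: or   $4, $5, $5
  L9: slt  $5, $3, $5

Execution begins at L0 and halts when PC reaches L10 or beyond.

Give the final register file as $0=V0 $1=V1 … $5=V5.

  step pc=0: andi  $3, $3, 15  regs=(0,1,12,1,2,8)
  step pc=1: beq  $0, $4, L3  cond=F  regs=(0,1,12,1,2,8)
  step pc=2: andi  $4, $2, 12  regs=(0,1,12,1,12,8)
  step pc=3: slt  $4, $5, $0  regs=(0,1,12,1,0,8)
  step pc=4: ori   $4, $1, 7  regs=(0,1,12,1,7,8)
  step pc=5: or   $5, $1, $1  regs=(0,1,12,1,7,1)
  step pc=6: bne  $1, $4, L8  cond=T  regs=(0,1,12,1,7,1)
  step pc=7: add  $1, $1, $4  regs=(0,8,12,1,7,1)
  step pc=8: or   $4, $5, $5  regs=(0,8,12,1,1,1)
  step pc=9: slt  $5, $3, $5  regs=(0,8,12,1,1,0)

$0=0 $1=8 $2=12 $3=1 $4=1 $5=0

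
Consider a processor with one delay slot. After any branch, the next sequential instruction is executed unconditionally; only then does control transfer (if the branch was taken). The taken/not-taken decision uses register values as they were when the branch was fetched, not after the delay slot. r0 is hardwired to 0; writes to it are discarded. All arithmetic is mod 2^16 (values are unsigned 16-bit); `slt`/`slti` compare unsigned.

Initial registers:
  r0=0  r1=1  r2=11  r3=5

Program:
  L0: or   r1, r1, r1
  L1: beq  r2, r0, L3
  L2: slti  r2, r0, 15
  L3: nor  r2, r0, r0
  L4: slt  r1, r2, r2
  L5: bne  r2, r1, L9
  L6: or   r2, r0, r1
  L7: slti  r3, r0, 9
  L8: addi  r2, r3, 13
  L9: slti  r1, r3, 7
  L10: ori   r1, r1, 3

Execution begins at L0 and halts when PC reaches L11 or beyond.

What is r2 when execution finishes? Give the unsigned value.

PC=0  or   r1, r1, r1        | r0=0 r1=1 r2=11 r3=5
PC=1  beq  r2, r0, L3        | r0=0 r1=1 r2=11 r3=5  [not taken]
PC=2  slti  r2, r0, 15       | r0=0 r1=1 r2=1 r3=5
PC=3  nor  r2, r0, r0        | r0=0 r1=1 r2=65535 r3=5
PC=4  slt  r1, r2, r2        | r0=0 r1=0 r2=65535 r3=5
PC=5  bne  r2, r1, L9        | r0=0 r1=0 r2=65535 r3=5  [TAKEN]
PC=6  or   r2, r0, r1        | r0=0 r1=0 r2=0 r3=5
PC=9  slti  r1, r3, 7        | r0=0 r1=1 r2=0 r3=5
PC=10 ori   r1, r1, 3        | r0=0 r1=3 r2=0 r3=5

0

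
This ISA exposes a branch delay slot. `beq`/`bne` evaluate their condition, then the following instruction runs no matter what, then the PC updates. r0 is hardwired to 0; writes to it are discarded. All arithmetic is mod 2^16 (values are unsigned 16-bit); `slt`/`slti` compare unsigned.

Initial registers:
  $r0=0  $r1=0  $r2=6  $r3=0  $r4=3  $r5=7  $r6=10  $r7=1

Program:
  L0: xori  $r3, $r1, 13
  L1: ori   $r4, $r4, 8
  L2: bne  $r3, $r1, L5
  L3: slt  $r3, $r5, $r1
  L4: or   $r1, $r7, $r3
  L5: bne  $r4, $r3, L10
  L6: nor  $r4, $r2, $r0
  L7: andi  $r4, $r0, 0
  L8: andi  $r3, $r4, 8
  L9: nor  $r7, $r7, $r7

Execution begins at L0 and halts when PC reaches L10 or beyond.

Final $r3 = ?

[0] xori  $r3, $r1, 13  →  {$r0:0, $r1:0, $r2:6, $r3:13, $r4:3, $r5:7, $r6:10, $r7:1}
[1] ori   $r4, $r4, 8  →  {$r0:0, $r1:0, $r2:6, $r3:13, $r4:11, $r5:7, $r6:10, $r7:1}
[2] bne  $r3, $r1, L5  →  {$r0:0, $r1:0, $r2:6, $r3:13, $r4:11, $r5:7, $r6:10, $r7:1}  ⟨branch taken⟩
[3] slt  $r3, $r5, $r1  →  {$r0:0, $r1:0, $r2:6, $r3:0, $r4:11, $r5:7, $r6:10, $r7:1}
[5] bne  $r4, $r3, L10  →  {$r0:0, $r1:0, $r2:6, $r3:0, $r4:11, $r5:7, $r6:10, $r7:1}  ⟨branch taken⟩
[6] nor  $r4, $r2, $r0  →  {$r0:0, $r1:0, $r2:6, $r3:0, $r4:65529, $r5:7, $r6:10, $r7:1}

0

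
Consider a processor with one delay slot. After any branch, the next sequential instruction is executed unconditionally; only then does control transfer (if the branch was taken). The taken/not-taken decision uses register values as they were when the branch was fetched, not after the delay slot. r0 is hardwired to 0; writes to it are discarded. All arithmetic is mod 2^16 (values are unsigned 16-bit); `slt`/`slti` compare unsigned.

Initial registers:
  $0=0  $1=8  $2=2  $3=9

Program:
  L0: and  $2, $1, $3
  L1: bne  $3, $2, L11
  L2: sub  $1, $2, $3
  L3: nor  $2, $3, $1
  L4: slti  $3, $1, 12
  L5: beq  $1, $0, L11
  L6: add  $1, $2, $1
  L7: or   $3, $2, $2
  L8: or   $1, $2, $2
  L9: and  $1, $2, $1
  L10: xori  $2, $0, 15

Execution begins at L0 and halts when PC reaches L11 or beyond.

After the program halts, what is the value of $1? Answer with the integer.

[0] and  $2, $1, $3  →  {$0:0, $1:8, $2:8, $3:9}
[1] bne  $3, $2, L11  →  {$0:0, $1:8, $2:8, $3:9}  ⟨branch taken⟩
[2] sub  $1, $2, $3  →  {$0:0, $1:65535, $2:8, $3:9}

65535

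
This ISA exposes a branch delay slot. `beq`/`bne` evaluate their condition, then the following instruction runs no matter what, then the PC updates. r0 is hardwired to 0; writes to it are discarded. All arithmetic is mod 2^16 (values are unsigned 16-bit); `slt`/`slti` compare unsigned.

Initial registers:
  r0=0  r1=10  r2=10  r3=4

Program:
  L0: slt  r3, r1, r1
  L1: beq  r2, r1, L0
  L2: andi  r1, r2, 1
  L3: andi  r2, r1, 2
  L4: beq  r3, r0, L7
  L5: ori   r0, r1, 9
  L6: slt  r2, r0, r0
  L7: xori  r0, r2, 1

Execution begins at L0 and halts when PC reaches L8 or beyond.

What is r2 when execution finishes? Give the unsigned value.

  step pc=0: slt  r3, r1, r1  regs=(0,10,10,0)
  step pc=1: beq  r2, r1, L0  cond=T  regs=(0,10,10,0)
  step pc=2: andi  r1, r2, 1  regs=(0,0,10,0)
  step pc=0: slt  r3, r1, r1  regs=(0,0,10,0)
  step pc=1: beq  r2, r1, L0  cond=F  regs=(0,0,10,0)
  step pc=2: andi  r1, r2, 1  regs=(0,0,10,0)
  step pc=3: andi  r2, r1, 2  regs=(0,0,0,0)
  step pc=4: beq  r3, r0, L7  cond=T  regs=(0,0,0,0)
  step pc=5: ori   r0, r1, 9  regs=(0,0,0,0)
  step pc=7: xori  r0, r2, 1  regs=(0,0,0,0)

0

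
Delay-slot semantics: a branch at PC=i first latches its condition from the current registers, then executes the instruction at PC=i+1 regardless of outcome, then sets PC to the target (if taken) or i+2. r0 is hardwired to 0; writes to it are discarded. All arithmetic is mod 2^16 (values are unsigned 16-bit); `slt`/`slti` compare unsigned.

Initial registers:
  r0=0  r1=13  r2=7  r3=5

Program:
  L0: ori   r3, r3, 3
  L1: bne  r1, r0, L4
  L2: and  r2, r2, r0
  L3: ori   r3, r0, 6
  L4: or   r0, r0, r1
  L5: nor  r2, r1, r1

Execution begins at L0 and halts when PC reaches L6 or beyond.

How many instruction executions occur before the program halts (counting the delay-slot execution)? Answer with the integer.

  step pc=0: ori   r3, r3, 3  regs=(0,13,7,7)
  step pc=1: bne  r1, r0, L4  cond=T  regs=(0,13,7,7)
  step pc=2: and  r2, r2, r0  regs=(0,13,0,7)
  step pc=4: or   r0, r0, r1  regs=(0,13,0,7)
  step pc=5: nor  r2, r1, r1  regs=(0,13,65522,7)

5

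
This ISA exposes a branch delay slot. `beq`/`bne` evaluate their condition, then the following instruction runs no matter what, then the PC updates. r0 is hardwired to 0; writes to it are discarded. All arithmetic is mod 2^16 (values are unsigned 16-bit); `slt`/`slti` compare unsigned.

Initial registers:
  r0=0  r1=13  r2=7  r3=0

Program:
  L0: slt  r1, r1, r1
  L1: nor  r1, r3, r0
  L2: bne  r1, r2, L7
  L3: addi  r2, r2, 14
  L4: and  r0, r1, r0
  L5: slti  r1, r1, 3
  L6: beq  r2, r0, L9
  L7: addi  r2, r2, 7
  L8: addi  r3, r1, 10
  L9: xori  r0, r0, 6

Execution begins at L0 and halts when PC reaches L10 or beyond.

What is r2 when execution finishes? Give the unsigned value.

#0 slt  r1, r1, r1 ; 0/0/7/0
#1 nor  r1, r3, r0 ; 0/65535/7/0
#2 bne  r1, r2, L7 ; 0/65535/7/0 ; →target
#3 addi  r2, r2, 14 ; 0/65535/21/0
#7 addi  r2, r2, 7 ; 0/65535/28/0
#8 addi  r3, r1, 10 ; 0/65535/28/9
#9 xori  r0, r0, 6 ; 0/65535/28/9

28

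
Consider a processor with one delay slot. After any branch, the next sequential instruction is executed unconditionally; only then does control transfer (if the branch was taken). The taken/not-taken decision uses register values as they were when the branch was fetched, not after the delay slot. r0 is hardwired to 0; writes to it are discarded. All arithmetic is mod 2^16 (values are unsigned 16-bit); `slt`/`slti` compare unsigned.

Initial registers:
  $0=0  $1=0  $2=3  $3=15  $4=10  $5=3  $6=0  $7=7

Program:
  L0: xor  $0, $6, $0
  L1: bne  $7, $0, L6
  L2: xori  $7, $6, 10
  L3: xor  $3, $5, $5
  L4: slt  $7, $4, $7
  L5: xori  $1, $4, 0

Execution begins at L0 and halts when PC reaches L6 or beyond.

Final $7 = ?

[0] xor  $0, $6, $0  →  {$0:0, $1:0, $2:3, $3:15, $4:10, $5:3, $6:0, $7:7}
[1] bne  $7, $0, L6  →  {$0:0, $1:0, $2:3, $3:15, $4:10, $5:3, $6:0, $7:7}  ⟨branch taken⟩
[2] xori  $7, $6, 10  →  {$0:0, $1:0, $2:3, $3:15, $4:10, $5:3, $6:0, $7:10}

10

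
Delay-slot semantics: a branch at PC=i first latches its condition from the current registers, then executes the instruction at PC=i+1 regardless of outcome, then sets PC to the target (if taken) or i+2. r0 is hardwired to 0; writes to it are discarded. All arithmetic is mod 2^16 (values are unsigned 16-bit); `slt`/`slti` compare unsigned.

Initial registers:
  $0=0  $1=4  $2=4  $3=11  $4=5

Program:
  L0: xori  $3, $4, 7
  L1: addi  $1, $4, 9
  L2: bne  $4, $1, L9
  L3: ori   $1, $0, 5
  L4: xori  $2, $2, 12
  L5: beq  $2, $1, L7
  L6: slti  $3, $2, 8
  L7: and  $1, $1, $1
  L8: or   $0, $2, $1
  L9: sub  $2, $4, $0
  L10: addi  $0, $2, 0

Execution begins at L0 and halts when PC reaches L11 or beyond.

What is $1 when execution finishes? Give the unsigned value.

5

[0] xori  $3, $4, 7  →  {$0:0, $1:4, $2:4, $3:2, $4:5}
[1] addi  $1, $4, 9  →  {$0:0, $1:14, $2:4, $3:2, $4:5}
[2] bne  $4, $1, L9  →  {$0:0, $1:14, $2:4, $3:2, $4:5}  ⟨branch taken⟩
[3] ori   $1, $0, 5  →  {$0:0, $1:5, $2:4, $3:2, $4:5}
[9] sub  $2, $4, $0  →  {$0:0, $1:5, $2:5, $3:2, $4:5}
[10] addi  $0, $2, 0  →  {$0:0, $1:5, $2:5, $3:2, $4:5}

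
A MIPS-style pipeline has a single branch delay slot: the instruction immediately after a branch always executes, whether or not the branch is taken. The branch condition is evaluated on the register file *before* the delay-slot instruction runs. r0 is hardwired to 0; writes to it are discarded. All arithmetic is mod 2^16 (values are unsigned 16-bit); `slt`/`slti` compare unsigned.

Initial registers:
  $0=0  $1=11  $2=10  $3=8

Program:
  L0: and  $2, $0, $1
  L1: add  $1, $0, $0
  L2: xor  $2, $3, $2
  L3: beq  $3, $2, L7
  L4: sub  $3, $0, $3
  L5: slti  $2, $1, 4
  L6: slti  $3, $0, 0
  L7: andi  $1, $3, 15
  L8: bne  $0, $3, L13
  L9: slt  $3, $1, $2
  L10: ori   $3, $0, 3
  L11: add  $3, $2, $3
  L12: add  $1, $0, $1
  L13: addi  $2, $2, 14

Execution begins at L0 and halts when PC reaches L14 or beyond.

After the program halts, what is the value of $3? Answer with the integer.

[0] and  $2, $0, $1  →  {$0:0, $1:11, $2:0, $3:8}
[1] add  $1, $0, $0  →  {$0:0, $1:0, $2:0, $3:8}
[2] xor  $2, $3, $2  →  {$0:0, $1:0, $2:8, $3:8}
[3] beq  $3, $2, L7  →  {$0:0, $1:0, $2:8, $3:8}  ⟨branch taken⟩
[4] sub  $3, $0, $3  →  {$0:0, $1:0, $2:8, $3:65528}
[7] andi  $1, $3, 15  →  {$0:0, $1:8, $2:8, $3:65528}
[8] bne  $0, $3, L13  →  {$0:0, $1:8, $2:8, $3:65528}  ⟨branch taken⟩
[9] slt  $3, $1, $2  →  {$0:0, $1:8, $2:8, $3:0}
[13] addi  $2, $2, 14  →  {$0:0, $1:8, $2:22, $3:0}

0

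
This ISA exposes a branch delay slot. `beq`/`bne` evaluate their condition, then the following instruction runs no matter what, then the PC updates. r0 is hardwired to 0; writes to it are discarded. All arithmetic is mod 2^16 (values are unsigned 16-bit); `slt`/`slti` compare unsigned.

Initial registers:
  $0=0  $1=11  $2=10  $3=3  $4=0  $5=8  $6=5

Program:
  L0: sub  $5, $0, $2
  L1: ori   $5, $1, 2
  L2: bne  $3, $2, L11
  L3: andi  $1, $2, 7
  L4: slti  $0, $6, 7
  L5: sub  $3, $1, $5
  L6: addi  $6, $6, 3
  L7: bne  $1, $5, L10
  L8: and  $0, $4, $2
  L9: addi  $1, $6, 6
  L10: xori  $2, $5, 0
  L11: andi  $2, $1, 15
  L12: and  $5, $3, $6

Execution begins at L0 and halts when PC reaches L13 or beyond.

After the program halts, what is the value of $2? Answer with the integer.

2

#0 sub  $5, $0, $2 ; 0/11/10/3/0/65526/5
#1 ori   $5, $1, 2 ; 0/11/10/3/0/11/5
#2 bne  $3, $2, L11 ; 0/11/10/3/0/11/5 ; →target
#3 andi  $1, $2, 7 ; 0/2/10/3/0/11/5
#11 andi  $2, $1, 15 ; 0/2/2/3/0/11/5
#12 and  $5, $3, $6 ; 0/2/2/3/0/1/5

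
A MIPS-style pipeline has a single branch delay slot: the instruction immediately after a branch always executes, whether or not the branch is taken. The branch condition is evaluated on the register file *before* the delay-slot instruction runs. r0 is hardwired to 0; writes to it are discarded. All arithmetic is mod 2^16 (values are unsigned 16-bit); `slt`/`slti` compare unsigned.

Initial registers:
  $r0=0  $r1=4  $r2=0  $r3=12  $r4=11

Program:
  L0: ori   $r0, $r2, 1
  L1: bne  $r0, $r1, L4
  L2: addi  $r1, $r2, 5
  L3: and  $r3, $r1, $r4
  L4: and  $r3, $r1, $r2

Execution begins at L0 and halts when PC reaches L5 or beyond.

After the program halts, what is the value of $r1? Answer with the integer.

5

#0 ori   $r0, $r2, 1 ; 0/4/0/12/11
#1 bne  $r0, $r1, L4 ; 0/4/0/12/11 ; →target
#2 addi  $r1, $r2, 5 ; 0/5/0/12/11
#4 and  $r3, $r1, $r2 ; 0/5/0/0/11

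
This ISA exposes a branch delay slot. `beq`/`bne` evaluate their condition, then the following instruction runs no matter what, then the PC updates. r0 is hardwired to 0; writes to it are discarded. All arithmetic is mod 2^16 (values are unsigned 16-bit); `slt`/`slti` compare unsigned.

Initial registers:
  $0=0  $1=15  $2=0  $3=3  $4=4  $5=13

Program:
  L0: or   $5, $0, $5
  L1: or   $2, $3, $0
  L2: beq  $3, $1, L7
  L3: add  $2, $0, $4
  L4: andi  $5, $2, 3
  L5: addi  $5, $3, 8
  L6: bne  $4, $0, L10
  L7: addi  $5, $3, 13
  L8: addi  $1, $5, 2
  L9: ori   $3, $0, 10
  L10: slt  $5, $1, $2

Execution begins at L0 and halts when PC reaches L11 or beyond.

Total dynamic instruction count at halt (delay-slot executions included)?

#0 or   $5, $0, $5 ; 0/15/0/3/4/13
#1 or   $2, $3, $0 ; 0/15/3/3/4/13
#2 beq  $3, $1, L7 ; 0/15/3/3/4/13 ; →fallthru
#3 add  $2, $0, $4 ; 0/15/4/3/4/13
#4 andi  $5, $2, 3 ; 0/15/4/3/4/0
#5 addi  $5, $3, 8 ; 0/15/4/3/4/11
#6 bne  $4, $0, L10 ; 0/15/4/3/4/11 ; →target
#7 addi  $5, $3, 13 ; 0/15/4/3/4/16
#10 slt  $5, $1, $2 ; 0/15/4/3/4/0

9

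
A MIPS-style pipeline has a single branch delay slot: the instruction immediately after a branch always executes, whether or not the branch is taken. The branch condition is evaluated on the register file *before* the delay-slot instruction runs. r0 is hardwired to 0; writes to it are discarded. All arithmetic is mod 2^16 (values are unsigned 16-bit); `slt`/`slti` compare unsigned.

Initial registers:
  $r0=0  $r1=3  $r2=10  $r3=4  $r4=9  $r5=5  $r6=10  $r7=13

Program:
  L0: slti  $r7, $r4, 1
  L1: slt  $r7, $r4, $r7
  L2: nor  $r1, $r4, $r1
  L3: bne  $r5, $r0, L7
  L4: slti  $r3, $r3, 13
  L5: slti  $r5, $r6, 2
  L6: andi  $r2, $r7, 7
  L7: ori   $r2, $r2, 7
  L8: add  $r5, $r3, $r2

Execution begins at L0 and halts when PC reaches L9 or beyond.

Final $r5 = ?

16

[0] slti  $r7, $r4, 1  →  {$r0:0, $r1:3, $r2:10, $r3:4, $r4:9, $r5:5, $r6:10, $r7:0}
[1] slt  $r7, $r4, $r7  →  {$r0:0, $r1:3, $r2:10, $r3:4, $r4:9, $r5:5, $r6:10, $r7:0}
[2] nor  $r1, $r4, $r1  →  {$r0:0, $r1:65524, $r2:10, $r3:4, $r4:9, $r5:5, $r6:10, $r7:0}
[3] bne  $r5, $r0, L7  →  {$r0:0, $r1:65524, $r2:10, $r3:4, $r4:9, $r5:5, $r6:10, $r7:0}  ⟨branch taken⟩
[4] slti  $r3, $r3, 13  →  {$r0:0, $r1:65524, $r2:10, $r3:1, $r4:9, $r5:5, $r6:10, $r7:0}
[7] ori   $r2, $r2, 7  →  {$r0:0, $r1:65524, $r2:15, $r3:1, $r4:9, $r5:5, $r6:10, $r7:0}
[8] add  $r5, $r3, $r2  →  {$r0:0, $r1:65524, $r2:15, $r3:1, $r4:9, $r5:16, $r6:10, $r7:0}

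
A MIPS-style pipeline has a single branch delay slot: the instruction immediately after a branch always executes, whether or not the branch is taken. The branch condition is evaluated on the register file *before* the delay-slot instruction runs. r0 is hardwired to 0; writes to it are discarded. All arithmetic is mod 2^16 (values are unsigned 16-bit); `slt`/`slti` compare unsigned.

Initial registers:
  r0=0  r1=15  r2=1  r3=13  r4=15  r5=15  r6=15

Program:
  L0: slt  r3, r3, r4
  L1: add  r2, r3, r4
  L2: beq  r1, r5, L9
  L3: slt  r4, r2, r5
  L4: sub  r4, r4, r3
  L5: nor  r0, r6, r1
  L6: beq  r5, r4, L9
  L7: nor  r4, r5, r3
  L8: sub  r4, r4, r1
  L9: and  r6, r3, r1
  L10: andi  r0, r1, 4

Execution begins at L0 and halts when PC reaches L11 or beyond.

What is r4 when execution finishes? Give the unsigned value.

0

  step pc=0: slt  r3, r3, r4  regs=(0,15,1,1,15,15,15)
  step pc=1: add  r2, r3, r4  regs=(0,15,16,1,15,15,15)
  step pc=2: beq  r1, r5, L9  cond=T  regs=(0,15,16,1,15,15,15)
  step pc=3: slt  r4, r2, r5  regs=(0,15,16,1,0,15,15)
  step pc=9: and  r6, r3, r1  regs=(0,15,16,1,0,15,1)
  step pc=10: andi  r0, r1, 4  regs=(0,15,16,1,0,15,1)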